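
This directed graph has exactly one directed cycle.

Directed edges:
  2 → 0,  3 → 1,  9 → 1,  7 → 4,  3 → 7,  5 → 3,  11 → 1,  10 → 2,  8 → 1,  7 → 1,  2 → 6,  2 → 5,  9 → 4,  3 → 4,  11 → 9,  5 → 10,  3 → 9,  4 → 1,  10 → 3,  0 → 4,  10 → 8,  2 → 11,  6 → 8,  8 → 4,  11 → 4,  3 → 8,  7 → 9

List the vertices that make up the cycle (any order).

DFS with gray/black marking from 2:
2 gray
  0 gray
    4 gray
      1 gray
      1 black
    4 black
  0 black
  6 gray
    8 gray
      8→4: 4 black — skip
      8→1: 1 black — skip
    8 black
  6 black
  5 gray
    3 gray
      9 gray
        9→1: 1 black — skip
        9→4: 4 black — skip
      9 black
      3→1: 1 black — skip
      7 gray
        7→9: 9 black — skip
        7→1: 1 black — skip
        7→4: 4 black — skip
      7 black
      3→4: 4 black — skip
      3→8: 8 black — skip
    3 black
    10 gray
      10→2: 2 is gray → back edge
Back edge closes the cycle 2 → 5 → 10 → 2; its vertices are {2, 5, 10}.

2, 5, 10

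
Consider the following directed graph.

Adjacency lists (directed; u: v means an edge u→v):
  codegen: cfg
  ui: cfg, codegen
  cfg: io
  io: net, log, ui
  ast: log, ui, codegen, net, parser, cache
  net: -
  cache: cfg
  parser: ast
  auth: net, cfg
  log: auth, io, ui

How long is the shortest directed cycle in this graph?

2

For each vertex v, BFS finds the shortest path from v back to v.
The shortest such closed walk is ast → parser → ast, length 2.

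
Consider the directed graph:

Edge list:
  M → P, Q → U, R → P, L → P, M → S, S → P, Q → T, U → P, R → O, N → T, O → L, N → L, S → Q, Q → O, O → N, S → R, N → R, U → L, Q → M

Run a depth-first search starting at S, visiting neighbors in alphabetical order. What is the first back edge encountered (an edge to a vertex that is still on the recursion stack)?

DFS from S (visiting neighbors in alphabetical order); mark gray on enter, black on exit:
S gray
  P gray
  P black
  Q gray
    M gray
      M→P: P black — skip
      M→S: S is gray → back edge
First back edge: M → S.

M->S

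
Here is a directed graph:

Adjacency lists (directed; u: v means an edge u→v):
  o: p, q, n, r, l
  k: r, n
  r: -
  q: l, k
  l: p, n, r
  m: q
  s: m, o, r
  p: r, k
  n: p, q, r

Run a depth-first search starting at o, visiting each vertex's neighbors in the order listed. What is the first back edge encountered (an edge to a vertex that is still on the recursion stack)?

n->p

DFS from o (visiting each vertex's neighbors in the order listed); mark gray on enter, black on exit:
o gray
  p gray
    r gray
    r black
    k gray
      k→r: r black — skip
      n gray
        n→p: p is gray → back edge
First back edge: n → p.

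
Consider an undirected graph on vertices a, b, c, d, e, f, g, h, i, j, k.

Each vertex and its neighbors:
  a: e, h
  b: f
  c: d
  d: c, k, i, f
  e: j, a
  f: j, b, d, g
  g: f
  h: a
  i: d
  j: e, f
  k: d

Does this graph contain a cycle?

No

DFS, tracking each vertex's parent; an edge to a visited non-parent vertex closes a cycle.
Start from e:
visit e (parent –)
  visit j (parent e)
    j–e: parent, skip
    visit f (parent j)
      f–j: parent, skip
      visit b (parent f)
        b–f: parent, skip
      visit d (parent f)
        visit c (parent d)
          c–d: parent, skip
        visit k (parent d)
          k–d: parent, skip
        visit i (parent d)
          i–d: parent, skip
        d–f: parent, skip
      visit g (parent f)
        g–f: parent, skip
  visit a (parent e)
    a–e: parent, skip
    visit h (parent a)
      h–a: parent, skip
No non-parent visited neighbor found — the graph is a forest.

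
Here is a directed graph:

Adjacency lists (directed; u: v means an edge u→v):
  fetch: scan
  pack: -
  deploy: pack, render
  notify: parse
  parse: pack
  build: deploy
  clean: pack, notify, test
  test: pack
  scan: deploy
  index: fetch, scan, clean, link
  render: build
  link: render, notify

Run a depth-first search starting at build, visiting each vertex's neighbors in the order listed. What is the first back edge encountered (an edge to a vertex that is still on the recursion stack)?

DFS from build (visiting each vertex's neighbors in the order listed); mark gray on enter, black on exit:
build gray
  deploy gray
    pack gray
    pack black
    render gray
      render→build: build is gray → back edge
First back edge: render → build.

render→build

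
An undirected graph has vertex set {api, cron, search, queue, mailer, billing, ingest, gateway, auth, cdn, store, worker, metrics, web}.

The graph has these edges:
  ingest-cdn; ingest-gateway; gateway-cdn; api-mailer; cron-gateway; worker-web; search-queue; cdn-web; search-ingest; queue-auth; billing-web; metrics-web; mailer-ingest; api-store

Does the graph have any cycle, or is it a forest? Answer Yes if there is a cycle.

DFS, tracking each vertex's parent; an edge to a visited non-parent vertex closes a cycle.
Start from ingest:
visit ingest (parent –)
  visit mailer (parent ingest)
    mailer–ingest: parent, skip
    visit api (parent mailer)
      api–mailer: parent, skip
      visit store (parent api)
        store–api: parent, skip
  visit search (parent ingest)
    visit queue (parent search)
      queue–search: parent, skip
      visit auth (parent queue)
        auth–queue: parent, skip
    search–ingest: parent, skip
  visit cdn (parent ingest)
    cdn–ingest: parent, skip
    visit web (parent cdn)
      visit billing (parent web)
        billing–web: parent, skip
      visit metrics (parent web)
        metrics–web: parent, skip
      web–cdn: parent, skip
      visit worker (parent web)
        worker–web: parent, skip
    visit gateway (parent cdn)
      gateway–ingest: ingest visited and ≠ parent → cycle
Cycle: ingest – cdn – gateway – ingest.

Yes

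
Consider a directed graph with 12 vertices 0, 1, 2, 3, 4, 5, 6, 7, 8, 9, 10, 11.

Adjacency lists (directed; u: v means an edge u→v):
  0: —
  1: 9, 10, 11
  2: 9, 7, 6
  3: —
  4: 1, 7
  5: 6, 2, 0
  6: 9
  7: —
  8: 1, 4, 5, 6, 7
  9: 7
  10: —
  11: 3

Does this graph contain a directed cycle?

No

DFS with white/gray/black marking, starting from 1:
1 gray
  9 gray
    7 gray
    7 black
  9 black
  10 gray
  10 black
  11 gray
    3 gray
    3 black
  11 black
1 black
0 gray
0 black
2 gray
  2→9: 9 black — skip
  2→7: 7 black — skip
  6 gray
    6→9: 9 black — skip
  6 black
2 black
4 gray
  4→1: 1 black — skip
  4→7: 7 black — skip
4 black
5 gray
  5→6: 6 black — skip
  5→2: 2 black — skip
  5→0: 0 black — skip
5 black
8 gray
  8→1: 1 black — skip
  8→4: 4 black — skip
  8→5: 5 black — skip
  8→6: 6 black — skip
  8→7: 7 black — skip
8 black
Every edge goes to a white or black vertex — no back edge, so the graph is acyclic.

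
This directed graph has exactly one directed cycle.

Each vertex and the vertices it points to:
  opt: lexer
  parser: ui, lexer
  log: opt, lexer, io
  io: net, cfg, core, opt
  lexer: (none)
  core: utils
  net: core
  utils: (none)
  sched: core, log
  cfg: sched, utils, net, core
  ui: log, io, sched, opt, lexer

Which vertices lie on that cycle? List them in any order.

DFS with gray/black marking from log:
log gray
  opt gray
    lexer gray
    lexer black
  opt black
  log→lexer: lexer black — skip
  io gray
    net gray
      core gray
        utils gray
        utils black
      core black
    net black
    cfg gray
      sched gray
        sched→core: core black — skip
        sched→log: log is gray → back edge
Back edge closes the cycle log → io → cfg → sched → log; its vertices are {io, cfg, log, sched}.

io, cfg, log, sched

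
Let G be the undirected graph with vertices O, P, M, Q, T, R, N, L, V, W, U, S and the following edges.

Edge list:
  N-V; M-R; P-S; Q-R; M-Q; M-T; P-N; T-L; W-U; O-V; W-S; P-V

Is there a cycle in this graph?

DFS, tracking each vertex's parent; an edge to a visited non-parent vertex closes a cycle.
Start from S:
visit S (parent –)
  visit P (parent S)
    P–S: parent, skip
    visit V (parent P)
      visit N (parent V)
        N–P: P visited and ≠ parent → cycle
Cycle: P – V – N – P.

Yes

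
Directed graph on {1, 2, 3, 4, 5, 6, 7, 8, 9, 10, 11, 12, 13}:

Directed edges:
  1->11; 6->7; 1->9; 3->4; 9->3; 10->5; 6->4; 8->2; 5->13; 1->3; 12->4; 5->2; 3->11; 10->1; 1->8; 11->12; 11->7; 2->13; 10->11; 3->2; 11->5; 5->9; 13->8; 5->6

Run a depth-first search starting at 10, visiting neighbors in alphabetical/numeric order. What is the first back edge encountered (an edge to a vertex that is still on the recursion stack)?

8→2

DFS from 10 (visiting neighbors in alphabetical/numeric order); mark gray on enter, black on exit:
10 gray
  1 gray
    3 gray
      2 gray
        13 gray
          8 gray
            8→2: 2 is gray → back edge
First back edge: 8 → 2.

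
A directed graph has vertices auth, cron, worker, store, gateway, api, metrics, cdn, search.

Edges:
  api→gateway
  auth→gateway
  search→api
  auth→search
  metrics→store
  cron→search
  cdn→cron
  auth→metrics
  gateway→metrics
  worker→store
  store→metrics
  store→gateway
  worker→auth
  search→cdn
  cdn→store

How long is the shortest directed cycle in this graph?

2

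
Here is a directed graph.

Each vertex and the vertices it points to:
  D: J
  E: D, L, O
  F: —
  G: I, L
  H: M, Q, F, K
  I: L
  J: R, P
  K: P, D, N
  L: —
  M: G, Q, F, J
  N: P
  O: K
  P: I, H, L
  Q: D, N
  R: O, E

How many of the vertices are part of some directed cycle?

11

A vertex is on a directed cycle iff it belongs to a strongly connected component of size ≥ 2 (or has a self-loop).
The vertices on cycles are {D, E, H, J, K, M, N, O, P, Q, R} — 11 in total.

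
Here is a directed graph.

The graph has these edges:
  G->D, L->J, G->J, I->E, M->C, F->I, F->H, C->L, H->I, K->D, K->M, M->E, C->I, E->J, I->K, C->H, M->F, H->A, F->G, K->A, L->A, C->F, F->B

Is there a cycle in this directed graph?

DFS with white/gray/black marking, starting from C:
C gray
  H gray
    I gray
      K gray
        A gray
        A black
        M gray
          F gray
            B gray
            B black
            G gray
              J gray
              J black
              D gray
              D black
            G black
            F→H: H is gray → back edge
Back edge found, so a cycle exists: H → I → K → M → F → H.

Yes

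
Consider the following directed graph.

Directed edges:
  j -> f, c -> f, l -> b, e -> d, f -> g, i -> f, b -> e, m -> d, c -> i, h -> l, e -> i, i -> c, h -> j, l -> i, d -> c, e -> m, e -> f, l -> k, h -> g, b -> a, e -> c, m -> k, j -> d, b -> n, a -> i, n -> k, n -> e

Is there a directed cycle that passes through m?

m lies on a cycle iff there is a path from m back to itself.
Exploring from m, it never reaches itself; equivalently, its strongly connected component is a singleton.

No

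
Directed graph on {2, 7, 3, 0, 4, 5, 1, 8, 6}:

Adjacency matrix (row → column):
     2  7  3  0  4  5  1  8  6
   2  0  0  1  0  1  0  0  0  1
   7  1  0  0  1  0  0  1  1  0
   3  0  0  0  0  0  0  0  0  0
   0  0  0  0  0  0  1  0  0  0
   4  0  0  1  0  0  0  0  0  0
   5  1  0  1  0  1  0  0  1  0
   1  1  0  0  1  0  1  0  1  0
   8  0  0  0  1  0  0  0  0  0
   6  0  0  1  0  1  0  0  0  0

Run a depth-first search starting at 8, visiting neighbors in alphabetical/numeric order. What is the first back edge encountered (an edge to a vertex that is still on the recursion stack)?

5->8

DFS from 8 (visiting neighbors in alphabetical/numeric order); mark gray on enter, black on exit:
8 gray
  0 gray
    5 gray
      2 gray
        3 gray
        3 black
        4 gray
          4→3: 3 black — skip
        4 black
        6 gray
          6→3: 3 black — skip
          6→4: 4 black — skip
        6 black
      2 black
      5→3: 3 black — skip
      5→4: 4 black — skip
      5→8: 8 is gray → back edge
First back edge: 5 → 8.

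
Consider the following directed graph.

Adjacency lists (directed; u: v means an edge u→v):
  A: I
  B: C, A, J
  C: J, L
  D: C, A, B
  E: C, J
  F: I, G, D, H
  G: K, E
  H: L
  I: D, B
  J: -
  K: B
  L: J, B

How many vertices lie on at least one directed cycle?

6

A vertex is on a directed cycle iff it belongs to a strongly connected component of size ≥ 2 (or has a self-loop).
The vertices on cycles are {A, B, C, D, I, L} — 6 in total.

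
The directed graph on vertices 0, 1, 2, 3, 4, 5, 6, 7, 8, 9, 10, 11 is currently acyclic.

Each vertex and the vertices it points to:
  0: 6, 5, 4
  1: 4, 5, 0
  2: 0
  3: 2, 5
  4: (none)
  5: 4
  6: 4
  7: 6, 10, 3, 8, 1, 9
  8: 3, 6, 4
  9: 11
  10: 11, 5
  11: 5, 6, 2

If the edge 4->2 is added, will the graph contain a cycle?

Adding 4→2 creates a cycle iff 2 can already reach 4.
Path from 2: 2 → 0 → 4.
So 2 → … → 4 → 2 is a cycle.

Yes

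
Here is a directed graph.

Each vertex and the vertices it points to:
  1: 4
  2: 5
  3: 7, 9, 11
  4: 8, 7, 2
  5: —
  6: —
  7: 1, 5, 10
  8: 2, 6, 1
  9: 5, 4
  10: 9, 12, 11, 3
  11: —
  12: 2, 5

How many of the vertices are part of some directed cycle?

A vertex is on a directed cycle iff it belongs to a strongly connected component of size ≥ 2 (or has a self-loop).
The vertices on cycles are {1, 3, 4, 7, 8, 9, 10} — 7 in total.

7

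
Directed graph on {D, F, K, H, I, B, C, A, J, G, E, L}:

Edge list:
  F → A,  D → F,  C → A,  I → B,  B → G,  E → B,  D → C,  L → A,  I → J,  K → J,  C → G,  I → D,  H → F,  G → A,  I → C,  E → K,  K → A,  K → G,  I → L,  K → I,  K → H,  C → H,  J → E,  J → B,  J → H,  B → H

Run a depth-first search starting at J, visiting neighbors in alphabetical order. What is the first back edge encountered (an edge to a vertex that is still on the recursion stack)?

I->J

DFS from J (visiting neighbors in alphabetical order); mark gray on enter, black on exit:
J gray
  B gray
    G gray
      A gray
      A black
    G black
    H gray
      F gray
        F→A: A black — skip
      F black
    H black
  B black
  E gray
    E→B: B black — skip
    K gray
      K→A: A black — skip
      K→G: G black — skip
      K→H: H black — skip
      I gray
        I→B: B black — skip
        C gray
          C→A: A black — skip
          C→G: G black — skip
          C→H: H black — skip
        C black
        D gray
          D→C: C black — skip
          D→F: F black — skip
        D black
        I→J: J is gray → back edge
First back edge: I → J.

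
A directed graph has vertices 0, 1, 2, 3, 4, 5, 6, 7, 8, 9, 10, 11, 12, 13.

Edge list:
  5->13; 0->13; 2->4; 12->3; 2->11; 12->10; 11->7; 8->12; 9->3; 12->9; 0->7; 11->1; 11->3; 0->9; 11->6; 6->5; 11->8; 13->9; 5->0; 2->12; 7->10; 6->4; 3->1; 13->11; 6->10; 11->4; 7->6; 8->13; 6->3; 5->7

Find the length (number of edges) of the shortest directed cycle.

3

For each vertex v, BFS finds the shortest path from v back to v.
The shortest such closed walk is 11 → 8 → 13 → 11, length 3.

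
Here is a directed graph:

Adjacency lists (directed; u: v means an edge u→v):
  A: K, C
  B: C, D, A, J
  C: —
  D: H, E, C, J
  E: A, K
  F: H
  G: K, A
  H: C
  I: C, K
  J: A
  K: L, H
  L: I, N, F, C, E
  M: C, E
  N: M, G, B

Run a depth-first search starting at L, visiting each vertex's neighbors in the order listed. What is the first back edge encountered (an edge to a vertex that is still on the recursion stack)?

K->L

DFS from L (visiting each vertex's neighbors in the order listed); mark gray on enter, black on exit:
L gray
  I gray
    C gray
    C black
    K gray
      K→L: L is gray → back edge
First back edge: K → L.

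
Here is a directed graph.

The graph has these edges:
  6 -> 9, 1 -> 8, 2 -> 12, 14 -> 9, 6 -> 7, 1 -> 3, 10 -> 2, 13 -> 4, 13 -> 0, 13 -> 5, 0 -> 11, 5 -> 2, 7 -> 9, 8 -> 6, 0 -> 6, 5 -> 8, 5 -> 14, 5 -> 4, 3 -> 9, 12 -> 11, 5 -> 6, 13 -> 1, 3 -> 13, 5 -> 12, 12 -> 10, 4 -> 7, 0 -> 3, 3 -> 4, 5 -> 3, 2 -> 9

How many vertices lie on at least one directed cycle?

8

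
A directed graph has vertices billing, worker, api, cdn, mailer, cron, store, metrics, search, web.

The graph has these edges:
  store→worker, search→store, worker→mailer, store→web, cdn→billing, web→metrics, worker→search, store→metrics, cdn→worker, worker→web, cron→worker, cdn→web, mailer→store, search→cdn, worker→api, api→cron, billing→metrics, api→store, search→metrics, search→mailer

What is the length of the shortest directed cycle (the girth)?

3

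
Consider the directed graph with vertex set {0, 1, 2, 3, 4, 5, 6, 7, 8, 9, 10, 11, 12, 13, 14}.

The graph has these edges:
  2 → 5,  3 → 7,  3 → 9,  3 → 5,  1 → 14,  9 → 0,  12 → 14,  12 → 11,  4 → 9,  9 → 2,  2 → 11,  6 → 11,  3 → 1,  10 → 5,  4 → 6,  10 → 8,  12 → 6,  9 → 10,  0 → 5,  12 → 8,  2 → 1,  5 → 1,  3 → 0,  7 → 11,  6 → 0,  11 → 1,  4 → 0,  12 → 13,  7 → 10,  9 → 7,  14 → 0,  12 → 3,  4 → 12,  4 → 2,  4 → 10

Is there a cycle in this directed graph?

DFS with white/gray/black marking, starting from 10:
10 gray
  5 gray
    1 gray
      14 gray
        0 gray
          0→5: 5 is gray → back edge
Back edge found, so a cycle exists: 5 → 1 → 14 → 0 → 5.

Yes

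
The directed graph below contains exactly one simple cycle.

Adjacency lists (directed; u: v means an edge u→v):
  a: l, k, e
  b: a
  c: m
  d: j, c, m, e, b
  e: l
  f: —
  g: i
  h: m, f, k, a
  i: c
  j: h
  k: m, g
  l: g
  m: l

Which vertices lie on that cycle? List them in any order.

DFS with gray/black marking from c:
c gray
  m gray
    l gray
      g gray
        i gray
          i→c: c is gray → back edge
Back edge closes the cycle c → m → l → g → i → c; its vertices are {c, g, i, l, m}.

c, g, i, l, m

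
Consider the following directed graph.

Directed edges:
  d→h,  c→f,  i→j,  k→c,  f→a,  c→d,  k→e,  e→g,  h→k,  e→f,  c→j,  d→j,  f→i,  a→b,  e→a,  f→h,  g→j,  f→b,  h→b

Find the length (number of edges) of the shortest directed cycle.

For each vertex v, BFS finds the shortest path from v back to v.
The shortest such closed walk is e → f → h → k → e, length 4.

4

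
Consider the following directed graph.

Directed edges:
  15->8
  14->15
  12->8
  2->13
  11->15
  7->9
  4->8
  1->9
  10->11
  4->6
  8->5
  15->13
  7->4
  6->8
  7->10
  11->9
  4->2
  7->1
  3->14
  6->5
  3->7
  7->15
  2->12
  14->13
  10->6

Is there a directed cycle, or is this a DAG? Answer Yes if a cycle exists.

DFS with white/gray/black marking, starting from 1:
1 gray
  9 gray
  9 black
1 black
2 gray
  13 gray
  13 black
  12 gray
    8 gray
      5 gray
      5 black
    8 black
  12 black
2 black
3 gray
  7 gray
    10 gray
      11 gray
        11→9: 9 black — skip
        15 gray
          15→13: 13 black — skip
          15→8: 8 black — skip
        15 black
      11 black
      6 gray
        6→5: 5 black — skip
        6→8: 8 black — skip
      6 black
    10 black
    7→9: 9 black — skip
    4 gray
      4→6: 6 black — skip
      4→2: 2 black — skip
      4→8: 8 black — skip
    4 black
    7→15: 15 black — skip
    7→1: 1 black — skip
  7 black
  14 gray
    14→13: 13 black — skip
    14→15: 15 black — skip
  14 black
3 black
Every edge goes to a white or black vertex — no back edge, so the graph is acyclic.

No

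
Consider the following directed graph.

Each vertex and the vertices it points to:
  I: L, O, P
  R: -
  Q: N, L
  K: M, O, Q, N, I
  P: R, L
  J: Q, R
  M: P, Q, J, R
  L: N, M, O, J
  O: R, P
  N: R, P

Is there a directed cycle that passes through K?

No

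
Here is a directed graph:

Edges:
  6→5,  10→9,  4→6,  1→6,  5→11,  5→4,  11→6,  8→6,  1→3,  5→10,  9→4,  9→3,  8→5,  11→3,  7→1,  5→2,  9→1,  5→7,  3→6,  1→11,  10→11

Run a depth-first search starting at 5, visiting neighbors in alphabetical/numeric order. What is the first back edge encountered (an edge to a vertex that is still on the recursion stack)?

DFS from 5 (visiting neighbors in alphabetical/numeric order); mark gray on enter, black on exit:
5 gray
  2 gray
  2 black
  4 gray
    6 gray
      6→5: 5 is gray → back edge
First back edge: 6 → 5.

6→5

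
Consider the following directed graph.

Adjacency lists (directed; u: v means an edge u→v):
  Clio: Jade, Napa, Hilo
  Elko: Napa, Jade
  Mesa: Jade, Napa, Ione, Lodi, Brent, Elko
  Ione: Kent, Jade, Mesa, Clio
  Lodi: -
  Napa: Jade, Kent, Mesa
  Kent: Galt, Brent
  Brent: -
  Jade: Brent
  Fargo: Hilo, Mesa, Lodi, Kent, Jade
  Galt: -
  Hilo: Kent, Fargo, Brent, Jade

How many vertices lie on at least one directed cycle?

A vertex is on a directed cycle iff it belongs to a strongly connected component of size ≥ 2 (or has a self-loop).
The vertices on cycles are {Clio, Elko, Hilo, Ione, Mesa, Napa, Fargo} — 7 in total.

7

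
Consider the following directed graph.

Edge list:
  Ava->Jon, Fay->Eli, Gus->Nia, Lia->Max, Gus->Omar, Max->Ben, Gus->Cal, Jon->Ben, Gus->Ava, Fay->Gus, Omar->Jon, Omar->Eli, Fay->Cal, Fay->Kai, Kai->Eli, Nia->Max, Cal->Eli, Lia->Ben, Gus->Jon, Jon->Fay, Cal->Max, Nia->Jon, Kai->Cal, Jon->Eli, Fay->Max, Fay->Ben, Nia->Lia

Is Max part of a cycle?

Max lies on a cycle iff there is a path from Max back to itself.
Exploring from Max, it never reaches itself; equivalently, its strongly connected component is a singleton.

No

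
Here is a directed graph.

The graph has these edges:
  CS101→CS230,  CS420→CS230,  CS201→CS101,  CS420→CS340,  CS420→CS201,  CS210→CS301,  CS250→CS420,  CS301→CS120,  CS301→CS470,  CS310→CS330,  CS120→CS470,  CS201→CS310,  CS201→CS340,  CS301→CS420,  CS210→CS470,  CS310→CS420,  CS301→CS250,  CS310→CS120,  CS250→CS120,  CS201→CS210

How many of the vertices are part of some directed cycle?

6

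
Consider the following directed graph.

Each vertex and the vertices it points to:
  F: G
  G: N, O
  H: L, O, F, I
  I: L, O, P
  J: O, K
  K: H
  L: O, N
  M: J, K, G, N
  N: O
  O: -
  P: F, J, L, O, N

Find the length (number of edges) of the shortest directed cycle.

5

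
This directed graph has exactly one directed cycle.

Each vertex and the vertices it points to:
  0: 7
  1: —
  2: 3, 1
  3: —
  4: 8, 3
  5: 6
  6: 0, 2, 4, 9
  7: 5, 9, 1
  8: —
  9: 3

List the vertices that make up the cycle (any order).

DFS with gray/black marking from 6:
6 gray
  0 gray
    7 gray
      5 gray
        5→6: 6 is gray → back edge
Back edge closes the cycle 6 → 0 → 7 → 5 → 6; its vertices are {0, 5, 6, 7}.

0, 5, 6, 7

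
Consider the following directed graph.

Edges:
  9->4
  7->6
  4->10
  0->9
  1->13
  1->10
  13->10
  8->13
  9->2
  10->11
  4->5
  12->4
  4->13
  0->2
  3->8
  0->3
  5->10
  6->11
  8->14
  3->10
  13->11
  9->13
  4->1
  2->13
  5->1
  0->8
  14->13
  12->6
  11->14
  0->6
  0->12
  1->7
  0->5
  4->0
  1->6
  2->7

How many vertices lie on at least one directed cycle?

A vertex is on a directed cycle iff it belongs to a strongly connected component of size ≥ 2 (or has a self-loop).
The vertices on cycles are {0, 4, 9, 10, 11, 12, 13, 14} — 8 in total.

8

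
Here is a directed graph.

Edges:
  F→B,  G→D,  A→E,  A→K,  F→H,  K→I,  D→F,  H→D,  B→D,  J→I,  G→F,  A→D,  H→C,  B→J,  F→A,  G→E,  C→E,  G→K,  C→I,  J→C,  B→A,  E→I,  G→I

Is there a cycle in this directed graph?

Yes

DFS with white/gray/black marking, starting from H:
H gray
  D gray
    F gray
      B gray
        B→D: D is gray → back edge
Back edge found, so a cycle exists: D → F → B → D.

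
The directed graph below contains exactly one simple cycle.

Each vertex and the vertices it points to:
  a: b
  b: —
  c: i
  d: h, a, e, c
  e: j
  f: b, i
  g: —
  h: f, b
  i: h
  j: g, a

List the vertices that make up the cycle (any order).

f, h, i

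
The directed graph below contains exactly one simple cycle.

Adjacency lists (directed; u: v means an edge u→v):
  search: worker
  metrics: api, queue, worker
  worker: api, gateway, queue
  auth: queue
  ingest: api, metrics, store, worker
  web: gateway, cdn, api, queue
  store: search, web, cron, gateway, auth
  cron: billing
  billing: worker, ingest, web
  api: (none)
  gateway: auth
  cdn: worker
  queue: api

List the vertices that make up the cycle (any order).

DFS with gray/black marking from billing:
billing gray
  worker gray
    api gray
    api black
    gateway gray
      auth gray
        queue gray
          queue→api: api black — skip
        queue black
      auth black
    gateway black
    worker→queue: queue black — skip
  worker black
  ingest gray
    ingest→api: api black — skip
    metrics gray
      metrics→api: api black — skip
      metrics→queue: queue black — skip
      metrics→worker: worker black — skip
    metrics black
    store gray
      search gray
        search→worker: worker black — skip
      search black
      web gray
        web→gateway: gateway black — skip
        cdn gray
          cdn→worker: worker black — skip
        cdn black
        web→api: api black — skip
        web→queue: queue black — skip
      web black
      cron gray
        cron→billing: billing is gray → back edge
Back edge closes the cycle billing → ingest → store → cron → billing; its vertices are {cron, store, ingest, billing}.

cron, store, ingest, billing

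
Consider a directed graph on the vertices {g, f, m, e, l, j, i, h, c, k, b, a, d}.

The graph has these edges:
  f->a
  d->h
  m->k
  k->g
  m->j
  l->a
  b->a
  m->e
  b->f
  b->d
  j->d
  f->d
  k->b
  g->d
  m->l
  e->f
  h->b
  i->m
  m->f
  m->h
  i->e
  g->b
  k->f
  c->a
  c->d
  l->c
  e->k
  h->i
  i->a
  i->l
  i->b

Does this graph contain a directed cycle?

DFS with white/gray/black marking, starting from a:
a gray
a black
g gray
  b gray
    f gray
      d gray
        h gray
          i gray
            l gray
              l→a: a black — skip
              c gray
                c→d: d is gray → back edge
Back edge found, so a cycle exists: d → h → i → l → c → d.

Yes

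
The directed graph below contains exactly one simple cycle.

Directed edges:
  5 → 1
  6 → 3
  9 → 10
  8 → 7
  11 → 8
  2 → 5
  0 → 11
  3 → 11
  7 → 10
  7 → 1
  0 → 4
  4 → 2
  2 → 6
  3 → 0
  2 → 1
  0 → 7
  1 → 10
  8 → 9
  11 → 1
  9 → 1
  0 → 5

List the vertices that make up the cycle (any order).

0, 2, 3, 4, 6

DFS with gray/black marking from 3:
3 gray
  0 gray
    4 gray
      2 gray
        1 gray
          10 gray
          10 black
        1 black
        5 gray
          5→1: 1 black — skip
        5 black
        6 gray
          6→3: 3 is gray → back edge
Back edge closes the cycle 3 → 0 → 4 → 2 → 6 → 3; its vertices are {0, 2, 3, 4, 6}.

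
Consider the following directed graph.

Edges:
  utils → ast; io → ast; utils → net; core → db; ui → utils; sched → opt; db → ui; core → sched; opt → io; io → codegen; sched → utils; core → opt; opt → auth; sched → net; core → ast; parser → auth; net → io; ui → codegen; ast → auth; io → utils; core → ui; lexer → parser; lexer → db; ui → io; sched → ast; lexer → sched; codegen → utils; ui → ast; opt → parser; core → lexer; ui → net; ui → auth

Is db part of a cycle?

No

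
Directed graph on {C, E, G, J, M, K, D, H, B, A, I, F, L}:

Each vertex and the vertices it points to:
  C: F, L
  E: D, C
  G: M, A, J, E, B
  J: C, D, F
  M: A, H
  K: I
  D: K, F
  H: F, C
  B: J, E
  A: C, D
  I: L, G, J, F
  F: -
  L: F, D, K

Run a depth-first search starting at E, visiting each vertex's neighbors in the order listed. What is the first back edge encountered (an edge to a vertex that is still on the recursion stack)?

L→D

DFS from E (visiting each vertex's neighbors in the order listed); mark gray on enter, black on exit:
E gray
  D gray
    K gray
      I gray
        L gray
          F gray
          F black
          L→D: D is gray → back edge
First back edge: L → D.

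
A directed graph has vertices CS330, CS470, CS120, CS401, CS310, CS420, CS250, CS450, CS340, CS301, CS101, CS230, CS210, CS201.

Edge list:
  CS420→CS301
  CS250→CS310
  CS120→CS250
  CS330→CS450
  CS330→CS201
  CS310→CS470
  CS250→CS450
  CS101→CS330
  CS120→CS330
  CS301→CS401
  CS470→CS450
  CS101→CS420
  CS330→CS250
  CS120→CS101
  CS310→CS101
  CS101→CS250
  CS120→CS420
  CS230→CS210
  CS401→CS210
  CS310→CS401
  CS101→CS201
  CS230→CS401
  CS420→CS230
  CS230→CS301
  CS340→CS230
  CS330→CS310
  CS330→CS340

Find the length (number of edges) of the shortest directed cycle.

3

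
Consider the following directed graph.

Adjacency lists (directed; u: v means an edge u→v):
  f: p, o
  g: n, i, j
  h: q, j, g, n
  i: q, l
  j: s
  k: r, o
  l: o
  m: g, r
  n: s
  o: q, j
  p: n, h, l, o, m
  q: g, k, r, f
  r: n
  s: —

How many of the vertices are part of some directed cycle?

A vertex is on a directed cycle iff it belongs to a strongly connected component of size ≥ 2 (or has a self-loop).
The vertices on cycles are {f, g, h, i, k, l, m, o, p, q} — 10 in total.

10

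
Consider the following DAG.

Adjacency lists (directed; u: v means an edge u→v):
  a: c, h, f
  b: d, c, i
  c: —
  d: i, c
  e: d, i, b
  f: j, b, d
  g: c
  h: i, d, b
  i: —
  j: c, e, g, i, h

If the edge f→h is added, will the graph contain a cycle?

No

Adding f→h creates a cycle iff h can already reach f.
Explore from h: no path reaches f. The graph stays acyclic.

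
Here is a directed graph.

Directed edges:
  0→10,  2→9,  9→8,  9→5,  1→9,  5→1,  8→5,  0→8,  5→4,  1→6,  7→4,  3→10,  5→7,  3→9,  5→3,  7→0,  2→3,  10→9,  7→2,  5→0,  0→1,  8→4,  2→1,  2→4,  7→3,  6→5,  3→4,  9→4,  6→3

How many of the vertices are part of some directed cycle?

A vertex is on a directed cycle iff it belongs to a strongly connected component of size ≥ 2 (or has a self-loop).
The vertices on cycles are {0, 1, 2, 3, 5, 6, 7, 8, 9, 10} — 10 in total.

10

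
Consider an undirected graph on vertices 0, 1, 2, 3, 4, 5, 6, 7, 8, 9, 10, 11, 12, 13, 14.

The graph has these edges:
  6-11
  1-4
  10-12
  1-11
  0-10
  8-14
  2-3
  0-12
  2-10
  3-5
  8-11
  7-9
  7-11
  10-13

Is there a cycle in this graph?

DFS, tracking each vertex's parent; an edge to a visited non-parent vertex closes a cycle.
Start from 4:
visit 4 (parent –)
  visit 1 (parent 4)
    visit 11 (parent 1)
      visit 6 (parent 11)
        6–11: parent, skip
      11–1: parent, skip
      visit 8 (parent 11)
        8–11: parent, skip
        visit 14 (parent 8)
          14–8: parent, skip
      visit 7 (parent 11)
        7–11: parent, skip
        visit 9 (parent 7)
          9–7: parent, skip
    1–4: parent, skip
visit 0 (parent –)
  visit 12 (parent 0)
    visit 10 (parent 12)
      visit 13 (parent 10)
        13–10: parent, skip
      visit 2 (parent 10)
        visit 3 (parent 2)
          3–2: parent, skip
          visit 5 (parent 3)
            5–3: parent, skip
        2–10: parent, skip
      10–0: 0 visited and ≠ parent → cycle
Cycle: 0 – 12 – 10 – 0.

Yes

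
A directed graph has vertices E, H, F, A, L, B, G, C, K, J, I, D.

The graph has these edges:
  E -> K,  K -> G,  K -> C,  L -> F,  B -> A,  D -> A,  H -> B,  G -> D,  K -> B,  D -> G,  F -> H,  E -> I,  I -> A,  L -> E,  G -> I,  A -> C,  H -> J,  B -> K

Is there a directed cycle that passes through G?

G is on a cycle iff G can reach itself via ≥1 edge.
G → D → G — yes.

Yes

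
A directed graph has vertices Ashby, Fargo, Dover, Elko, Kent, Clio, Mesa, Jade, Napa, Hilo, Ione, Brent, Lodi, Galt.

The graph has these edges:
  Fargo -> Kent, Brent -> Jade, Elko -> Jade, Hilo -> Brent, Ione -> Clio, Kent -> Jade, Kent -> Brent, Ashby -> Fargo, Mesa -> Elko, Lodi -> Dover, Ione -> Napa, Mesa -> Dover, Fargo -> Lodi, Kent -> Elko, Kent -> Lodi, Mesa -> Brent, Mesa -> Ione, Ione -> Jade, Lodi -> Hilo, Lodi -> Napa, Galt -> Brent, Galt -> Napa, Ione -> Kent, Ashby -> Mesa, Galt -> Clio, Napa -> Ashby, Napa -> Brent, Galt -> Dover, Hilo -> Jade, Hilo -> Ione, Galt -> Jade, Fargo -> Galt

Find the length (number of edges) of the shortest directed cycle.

4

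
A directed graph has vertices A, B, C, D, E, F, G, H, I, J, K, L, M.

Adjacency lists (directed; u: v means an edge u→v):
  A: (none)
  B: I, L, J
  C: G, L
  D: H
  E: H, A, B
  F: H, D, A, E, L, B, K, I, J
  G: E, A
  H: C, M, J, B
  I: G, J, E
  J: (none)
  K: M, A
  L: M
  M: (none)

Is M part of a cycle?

No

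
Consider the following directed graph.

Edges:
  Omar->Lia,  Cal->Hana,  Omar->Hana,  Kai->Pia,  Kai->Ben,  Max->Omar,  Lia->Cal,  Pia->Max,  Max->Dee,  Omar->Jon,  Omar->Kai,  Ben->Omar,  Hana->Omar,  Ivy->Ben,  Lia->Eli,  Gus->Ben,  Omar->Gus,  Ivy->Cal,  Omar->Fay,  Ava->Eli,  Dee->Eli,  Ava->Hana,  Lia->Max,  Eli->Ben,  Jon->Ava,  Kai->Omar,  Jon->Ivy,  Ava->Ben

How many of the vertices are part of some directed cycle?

14

A vertex is on a directed cycle iff it belongs to a strongly connected component of size ≥ 2 (or has a self-loop).
The vertices on cycles are {Ava, Ben, Cal, Dee, Eli, Gus, Ivy, Jon, Kai, Lia, Max, Pia, Hana, Omar} — 14 in total.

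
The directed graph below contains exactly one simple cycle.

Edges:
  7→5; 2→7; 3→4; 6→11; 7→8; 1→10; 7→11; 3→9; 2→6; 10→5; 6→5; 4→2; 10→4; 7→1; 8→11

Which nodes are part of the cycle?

1, 2, 4, 7, 10

DFS with gray/black marking from 4:
4 gray
  2 gray
    7 gray
      8 gray
        11 gray
        11 black
      8 black
      5 gray
      5 black
      7→11: 11 black — skip
      1 gray
        10 gray
          10→5: 5 black — skip
          10→4: 4 is gray → back edge
Back edge closes the cycle 4 → 2 → 7 → 1 → 10 → 4; its vertices are {1, 2, 4, 7, 10}.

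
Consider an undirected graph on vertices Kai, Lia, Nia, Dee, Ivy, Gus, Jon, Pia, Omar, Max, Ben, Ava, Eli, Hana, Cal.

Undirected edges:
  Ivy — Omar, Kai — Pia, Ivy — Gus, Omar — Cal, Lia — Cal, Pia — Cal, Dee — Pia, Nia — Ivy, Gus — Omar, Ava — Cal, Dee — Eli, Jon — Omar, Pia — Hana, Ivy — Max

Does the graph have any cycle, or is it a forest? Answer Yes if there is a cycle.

DFS, tracking each vertex's parent; an edge to a visited non-parent vertex closes a cycle.
Start from Eli:
visit Eli (parent –)
  visit Dee (parent Eli)
    Dee–Eli: parent, skip
    visit Pia (parent Dee)
      visit Kai (parent Pia)
        Kai–Pia: parent, skip
      Pia–Dee: parent, skip
      visit Hana (parent Pia)
        Hana–Pia: parent, skip
      visit Cal (parent Pia)
        Cal–Pia: parent, skip
        visit Omar (parent Cal)
          Omar–Cal: parent, skip
          visit Ivy (parent Omar)
            Ivy–Omar: parent, skip
            visit Max (parent Ivy)
              Max–Ivy: parent, skip
            visit Gus (parent Ivy)
              Gus–Ivy: parent, skip
              Gus–Omar: Omar visited and ≠ parent → cycle
Cycle: Omar – Ivy – Gus – Omar.

Yes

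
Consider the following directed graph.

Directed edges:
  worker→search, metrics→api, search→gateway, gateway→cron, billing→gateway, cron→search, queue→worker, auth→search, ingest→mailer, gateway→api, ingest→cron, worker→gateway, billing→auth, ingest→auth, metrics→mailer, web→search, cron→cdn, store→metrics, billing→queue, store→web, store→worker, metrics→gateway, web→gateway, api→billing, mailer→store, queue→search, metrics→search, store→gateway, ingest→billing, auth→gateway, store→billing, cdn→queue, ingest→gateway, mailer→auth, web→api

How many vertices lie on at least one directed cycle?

A vertex is on a directed cycle iff it belongs to a strongly connected component of size ≥ 2 (or has a self-loop).
The vertices on cycles are {api, cdn, auth, cron, queue, store, mailer, search, worker, billing, gateway, metrics} — 12 in total.

12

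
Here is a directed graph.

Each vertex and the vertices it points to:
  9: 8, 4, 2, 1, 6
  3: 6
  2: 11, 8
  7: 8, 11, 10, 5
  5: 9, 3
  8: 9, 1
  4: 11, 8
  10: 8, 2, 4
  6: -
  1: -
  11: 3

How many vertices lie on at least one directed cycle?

4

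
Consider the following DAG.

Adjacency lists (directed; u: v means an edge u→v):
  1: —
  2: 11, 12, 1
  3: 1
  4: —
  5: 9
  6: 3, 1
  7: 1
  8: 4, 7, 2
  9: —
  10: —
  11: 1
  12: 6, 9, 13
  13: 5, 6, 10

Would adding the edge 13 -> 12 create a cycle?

Yes

Adding 13→12 creates a cycle iff 12 can already reach 13.
Path from 12: 12 → 13.
So 12 → … → 13 → 12 is a cycle.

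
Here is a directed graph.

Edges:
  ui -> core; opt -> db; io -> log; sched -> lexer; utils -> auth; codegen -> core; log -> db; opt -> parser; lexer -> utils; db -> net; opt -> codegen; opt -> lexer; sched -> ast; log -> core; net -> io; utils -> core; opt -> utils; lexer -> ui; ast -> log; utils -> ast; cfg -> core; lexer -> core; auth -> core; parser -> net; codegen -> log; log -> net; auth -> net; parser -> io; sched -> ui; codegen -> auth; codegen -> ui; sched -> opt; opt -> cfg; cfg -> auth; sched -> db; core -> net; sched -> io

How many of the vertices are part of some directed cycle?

5

A vertex is on a directed cycle iff it belongs to a strongly connected component of size ≥ 2 (or has a self-loop).
The vertices on cycles are {db, io, log, net, core} — 5 in total.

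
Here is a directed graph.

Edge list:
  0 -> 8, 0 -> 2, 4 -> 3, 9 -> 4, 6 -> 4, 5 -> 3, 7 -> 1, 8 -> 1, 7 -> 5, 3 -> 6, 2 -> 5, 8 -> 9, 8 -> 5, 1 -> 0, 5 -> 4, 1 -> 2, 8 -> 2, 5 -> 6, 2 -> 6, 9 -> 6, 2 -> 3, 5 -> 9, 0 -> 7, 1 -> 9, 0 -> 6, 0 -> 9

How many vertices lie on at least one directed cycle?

7

A vertex is on a directed cycle iff it belongs to a strongly connected component of size ≥ 2 (or has a self-loop).
The vertices on cycles are {0, 1, 3, 4, 6, 7, 8} — 7 in total.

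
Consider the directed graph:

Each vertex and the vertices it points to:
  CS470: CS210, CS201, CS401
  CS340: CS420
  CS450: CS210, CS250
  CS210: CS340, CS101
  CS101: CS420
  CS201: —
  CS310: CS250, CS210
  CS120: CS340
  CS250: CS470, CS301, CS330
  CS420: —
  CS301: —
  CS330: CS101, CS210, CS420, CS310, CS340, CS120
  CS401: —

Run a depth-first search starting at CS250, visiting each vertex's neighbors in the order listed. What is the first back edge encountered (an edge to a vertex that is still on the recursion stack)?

CS310->CS250

DFS from CS250 (visiting each vertex's neighbors in the order listed); mark gray on enter, black on exit:
CS250 gray
  CS470 gray
    CS210 gray
      CS340 gray
        CS420 gray
        CS420 black
      CS340 black
      CS101 gray
        CS101→CS420: CS420 black — skip
      CS101 black
    CS210 black
    CS201 gray
    CS201 black
    CS401 gray
    CS401 black
  CS470 black
  CS301 gray
  CS301 black
  CS330 gray
    CS330→CS101: CS101 black — skip
    CS330→CS210: CS210 black — skip
    CS330→CS420: CS420 black — skip
    CS310 gray
      CS310→CS250: CS250 is gray → back edge
First back edge: CS310 → CS250.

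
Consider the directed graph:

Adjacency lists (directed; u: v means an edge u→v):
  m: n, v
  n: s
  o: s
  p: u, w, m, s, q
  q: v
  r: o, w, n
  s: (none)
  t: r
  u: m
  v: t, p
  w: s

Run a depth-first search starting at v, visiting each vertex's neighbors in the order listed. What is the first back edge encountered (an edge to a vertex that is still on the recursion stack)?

DFS from v (visiting each vertex's neighbors in the order listed); mark gray on enter, black on exit:
v gray
  t gray
    r gray
      o gray
        s gray
        s black
      o black
      w gray
        w→s: s black — skip
      w black
      n gray
        n→s: s black — skip
      n black
    r black
  t black
  p gray
    u gray
      m gray
        m→n: n black — skip
        m→v: v is gray → back edge
First back edge: m → v.

m→v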